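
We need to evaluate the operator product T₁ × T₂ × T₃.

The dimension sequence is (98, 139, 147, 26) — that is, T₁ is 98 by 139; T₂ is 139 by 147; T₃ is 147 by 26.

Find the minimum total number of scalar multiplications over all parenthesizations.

885430

Order (T₁ × (T₂ × T₃)): (T₂ × T₃): 139×147 by 147×26 → 139×26, cost 139·147·26 = 531258; (T₁ × (T₂ × T₃)): 98×139 by 139×26 → 98×26, cost 98·139·26 = 354172; cumulative 885430. Total 885430.
Order ((T₁ × T₂) × T₃): (T₁ × T₂): 98×139 by 139×147 → 98×147, cost 98·139·147 = 2002434; ((T₁ × T₂) × T₃): 98×147 by 147×26 → 98×26, cost 98·147·26 = 374556; cumulative 2376990. Total 2376990.
Minimum: 885430.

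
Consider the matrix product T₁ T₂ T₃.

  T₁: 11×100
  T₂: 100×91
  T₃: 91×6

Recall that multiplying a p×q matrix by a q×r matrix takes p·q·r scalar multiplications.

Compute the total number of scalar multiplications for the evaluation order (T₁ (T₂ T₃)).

61200

(T₂ T₃): 100×91 by 91×6 → 100×6, cost 100·91·6 = 54600
(T₁ (T₂ T₃)): 11×100 by 100×6 → 11×6, cost 11·100·6 = 6600; cumulative 61200
Total: 61200 scalar multiplications.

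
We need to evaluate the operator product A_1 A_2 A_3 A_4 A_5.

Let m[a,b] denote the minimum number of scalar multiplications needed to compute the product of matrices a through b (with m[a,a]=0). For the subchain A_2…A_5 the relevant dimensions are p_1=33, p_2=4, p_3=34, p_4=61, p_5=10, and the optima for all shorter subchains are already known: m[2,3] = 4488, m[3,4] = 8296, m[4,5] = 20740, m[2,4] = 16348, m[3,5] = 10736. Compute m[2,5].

12056

m[2,5] = min over k∈[2,4] of m[2,k]+m[k+1,5]+p_{1}·p_k·p_{5}.
k=2: 0 + 10736 + 33·4·10 = 12056; k=3: 4488 + 20740 + 33·34·10 = 36448; k=4: 16348 + 0 + 33·61·10 = 36478.
Minimum: 12056 at k=2.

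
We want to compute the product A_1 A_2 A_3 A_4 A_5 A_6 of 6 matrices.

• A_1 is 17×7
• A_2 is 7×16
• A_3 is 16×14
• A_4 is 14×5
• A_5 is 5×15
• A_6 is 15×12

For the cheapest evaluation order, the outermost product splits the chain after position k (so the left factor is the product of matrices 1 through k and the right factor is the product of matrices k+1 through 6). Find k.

4

Adjacent pairs: A_1A_2 = 17·7·16 = 1904; A_2A_3 = 7·16·14 = 1568; A_3A_4 = 16·14·5 = 1120; A_4A_5 = 14·5·15 = 1050; A_5A_6 = 5·15·12 = 900.
Length 3: A_1..A_3: k=1: 0+1568+17·7·14=3234; k=2: 1904+0+17·16·14=5712 → min 3234 | A_2..A_4: k=2: 0+1120+7·16·5=1680; k=3: 1568+0+7·14·5=2058 → min 1680 | A_3..A_5: k=3: 0+1050+16·14·15=4410; k=4: 1120+0+16·5·15=2320 → min 2320 | A_4..A_6: k=4: 0+900+14·5·12=1740; k=5: 1050+0+14·15·12=3570 → min 1740.
Length 4: A_1..A_4: k=1: 0+1680+17·7·5=2275; k=2: 1904+1120+17·16·5=4384; k=3: 3234+0+17·14·5=4424 → min 2275 | A_2..A_5: k=2: 0+2320+7·16·15=4000; k=3: 1568+1050+7·14·15=4088; k=4: 1680+0+7·5·15=2205 → min 2205 | A_3..A_6: k=3: 0+1740+16·14·12=4428; k=4: 1120+900+16·5·12=2980; k=5: 2320+0+16·15·12=5200 → min 2980.
Length 5: A_1..A_5: k=1: 0+2205+17·7·15=3990; k=2: 1904+2320+17·16·15=8304; k=3: 3234+1050+17·14·15=7854; k=4: 2275+0+17·5·15=3550 → min 3550 | A_2..A_6: k=2: 0+2980+7·16·12=4324; k=3: 1568+1740+7·14·12=4484; k=4: 1680+900+7·5·12=3000; k=5: 2205+0+7·15·12=3465 → min 3000.
Top-level splits: k=1: (A_1..A_1)·(A_2..A_6) → 0+3000+17·7·12 = 4428; k=2: (A_1..A_2)·(A_3..A_6) → 1904+2980+17·16·12 = 8148; k=3: (A_1..A_3)·(A_4..A_6) → 3234+1740+17·14·12 = 7830; k=4: (A_1..A_4)·(A_5..A_6) → 2275+900+17·5·12 = 4195; k=5: (A_1..A_5)·(A_6..A_6) → 3550+0+17·15·12 = 6610.
Best split is after A_4, i.e. k = 4.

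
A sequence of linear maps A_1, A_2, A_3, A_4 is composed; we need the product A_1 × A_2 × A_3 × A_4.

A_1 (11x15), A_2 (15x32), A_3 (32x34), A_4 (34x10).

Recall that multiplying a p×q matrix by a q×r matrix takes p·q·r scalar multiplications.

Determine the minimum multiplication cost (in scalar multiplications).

17330

Adjacent pairs: A_1A_2 = 11·15·32 = 5280; A_2A_3 = 15·32·34 = 16320; A_3A_4 = 32·34·10 = 10880.
Length 3: A_1..A_3: k=1: 0+16320+11·15·34=21930; k=2: 5280+0+11·32·34=17248 → min 17248 | A_2..A_4: k=2: 0+10880+15·32·10=15680; k=3: 16320+0+15·34·10=21420 → min 15680.
Length 4: A_1..A_4: k=1: 0+15680+11·15·10=17330; k=2: 5280+10880+11·32·10=19680; k=3: 17248+0+11·34·10=20988 → min 17330.
Optimal order: (A_1 × (A_2 × (A_3 × A_4))) with cost 17330.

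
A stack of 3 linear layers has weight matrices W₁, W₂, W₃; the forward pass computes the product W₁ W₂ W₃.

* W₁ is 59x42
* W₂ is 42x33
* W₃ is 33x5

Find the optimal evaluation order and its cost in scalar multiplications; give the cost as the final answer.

(W₁ (W₂ W₃)): cost 19320.
((W₁ W₂) W₃): cost 91509.
Optimal: (W₁ (W₂ W₃)) with cost 19320.

19320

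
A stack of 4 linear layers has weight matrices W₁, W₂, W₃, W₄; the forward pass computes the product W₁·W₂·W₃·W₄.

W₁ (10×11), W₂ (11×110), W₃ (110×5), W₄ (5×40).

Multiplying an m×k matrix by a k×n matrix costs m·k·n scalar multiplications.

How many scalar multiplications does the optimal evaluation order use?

8600

Adjacent pairs: W₁W₂ = 10·11·110 = 12100; W₂W₃ = 11·110·5 = 6050; W₃W₄ = 110·5·40 = 22000.
Length 3: W₁..W₃: k=1: 0+6050+10·11·5=6600; k=2: 12100+0+10·110·5=17600 → min 6600 | W₂..W₄: k=2: 0+22000+11·110·40=70400; k=3: 6050+0+11·5·40=8250 → min 8250.
Length 4: W₁..W₄: k=1: 0+8250+10·11·40=12650; k=2: 12100+22000+10·110·40=78100; k=3: 6600+0+10·5·40=8600 → min 8600.
Optimal order: ((W₁·(W₂·W₃))·W₄) with cost 8600.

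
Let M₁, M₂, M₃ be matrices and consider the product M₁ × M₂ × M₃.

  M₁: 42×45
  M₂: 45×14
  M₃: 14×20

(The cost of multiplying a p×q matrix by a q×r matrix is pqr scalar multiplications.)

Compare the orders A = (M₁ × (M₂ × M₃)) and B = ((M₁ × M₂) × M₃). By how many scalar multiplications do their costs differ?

12180

Order A = (M₁ × (M₂ × M₃)): (M₂ × M₃): 45×14 by 14×20 → 45×20, cost 45·14·20 = 12600; (M₁ × (M₂ × M₃)): 42×45 by 45×20 → 42×20, cost 42·45·20 = 37800; cumulative 50400. Total 50400.
Order B = ((M₁ × M₂) × M₃): (M₁ × M₂): 42×45 by 45×14 → 42×14, cost 42·45·14 = 26460; ((M₁ × M₂) × M₃): 42×14 by 14×20 → 42×20, cost 42·14·20 = 11760; cumulative 38220. Total 38220.
Difference: |50400 − 38220| = 12180.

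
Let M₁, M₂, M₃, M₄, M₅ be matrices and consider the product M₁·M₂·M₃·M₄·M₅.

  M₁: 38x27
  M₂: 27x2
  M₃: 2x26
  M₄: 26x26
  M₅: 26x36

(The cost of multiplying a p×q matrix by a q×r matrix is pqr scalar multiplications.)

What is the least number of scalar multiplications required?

Adjacent pairs: M₁M₂ = 38·27·2 = 2052; M₂M₃ = 27·2·26 = 1404; M₃M₄ = 2·26·26 = 1352; M₄M₅ = 26·26·36 = 24336.
Length 3: M₁..M₃: k=1: 0+1404+38·27·26=28080; k=2: 2052+0+38·2·26=4028 → min 4028 | M₂..M₄: k=2: 0+1352+27·2·26=2756; k=3: 1404+0+27·26·26=19656 → min 2756 | M₃..M₅: k=3: 0+24336+2·26·36=26208; k=4: 1352+0+2·26·36=3224 → min 3224.
Length 4: M₁..M₄: k=1: 0+2756+38·27·26=29432; k=2: 2052+1352+38·2·26=5380; k=3: 4028+0+38·26·26=29716 → min 5380 | M₂..M₅: k=2: 0+3224+27·2·36=5168; k=3: 1404+24336+27·26·36=51012; k=4: 2756+0+27·26·36=28028 → min 5168.
Length 5: M₁..M₅: k=1: 0+5168+38·27·36=42104; k=2: 2052+3224+38·2·36=8012; k=3: 4028+24336+38·26·36=63932; k=4: 5380+0+38·26·36=40948 → min 8012.
Optimal order: ((M₁·M₂)·((M₃·M₄)·M₅)) with cost 8012.

8012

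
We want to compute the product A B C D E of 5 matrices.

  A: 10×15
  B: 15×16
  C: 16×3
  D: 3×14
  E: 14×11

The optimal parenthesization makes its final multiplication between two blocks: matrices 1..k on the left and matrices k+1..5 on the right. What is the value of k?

Adjacent pairs: AB = 10·15·16 = 2400; BC = 15·16·3 = 720; CD = 16·3·14 = 672; DE = 3·14·11 = 462.
Length 3: A..C: k=1: 0+720+10·15·3=1170; k=2: 2400+0+10·16·3=2880 → min 1170 | B..D: k=2: 0+672+15·16·14=4032; k=3: 720+0+15·3·14=1350 → min 1350 | C..E: k=3: 0+462+16·3·11=990; k=4: 672+0+16·14·11=3136 → min 990.
Length 4: A..D: k=1: 0+1350+10·15·14=3450; k=2: 2400+672+10·16·14=5312; k=3: 1170+0+10·3·14=1590 → min 1590 | B..E: k=2: 0+990+15·16·11=3630; k=3: 720+462+15·3·11=1677; k=4: 1350+0+15·14·11=3660 → min 1677.
Top-level splits: k=1: (A..A)·(B..E) → 0+1677+10·15·11 = 3327; k=2: (A..B)·(C..E) → 2400+990+10·16·11 = 5150; k=3: (A..C)·(D..E) → 1170+462+10·3·11 = 1962; k=4: (A..D)·(E..E) → 1590+0+10·14·11 = 3130.
Best split is after C, i.e. k = 3.

3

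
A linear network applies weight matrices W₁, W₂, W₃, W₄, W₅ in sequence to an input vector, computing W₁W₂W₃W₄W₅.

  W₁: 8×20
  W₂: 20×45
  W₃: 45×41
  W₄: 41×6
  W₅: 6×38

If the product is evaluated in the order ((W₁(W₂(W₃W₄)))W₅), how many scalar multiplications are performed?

(W₃W₄): 45×41 by 41×6 → 45×6, cost 45·41·6 = 11070
(W₂(W₃W₄)): 20×45 by 45×6 → 20×6, cost 20·45·6 = 5400; cumulative 16470
(W₁(W₂(W₃W₄))): 8×20 by 20×6 → 8×6, cost 8·20·6 = 960; cumulative 17430
((W₁(W₂(W₃W₄)))W₅): 8×6 by 6×38 → 8×38, cost 8·6·38 = 1824; cumulative 19254
Total: 19254 scalar multiplications.

19254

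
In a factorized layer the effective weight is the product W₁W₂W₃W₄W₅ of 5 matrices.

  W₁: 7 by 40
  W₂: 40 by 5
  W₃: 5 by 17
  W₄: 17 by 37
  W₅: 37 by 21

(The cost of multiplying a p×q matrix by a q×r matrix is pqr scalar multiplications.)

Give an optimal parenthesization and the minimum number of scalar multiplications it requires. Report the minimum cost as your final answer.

9165

Adjacent pairs: W₁W₂ = 7·40·5 = 1400; W₂W₃ = 40·5·17 = 3400; W₃W₄ = 5·17·37 = 3145; W₄W₅ = 17·37·21 = 13209.
Length 3: W₁..W₃: k=1: 0+3400+7·40·17=8160; k=2: 1400+0+7·5·17=1995 → min 1995 | W₂..W₄: k=2: 0+3145+40·5·37=10545; k=3: 3400+0+40·17·37=28560 → min 10545 | W₃..W₅: k=3: 0+13209+5·17·21=14994; k=4: 3145+0+5·37·21=7030 → min 7030.
Length 4: W₁..W₄: k=1: 0+10545+7·40·37=20905; k=2: 1400+3145+7·5·37=5840; k=3: 1995+0+7·17·37=6398 → min 5840 | W₂..W₅: k=2: 0+7030+40·5·21=11230; k=3: 3400+13209+40·17·21=30889; k=4: 10545+0+40·37·21=41625 → min 11230.
Length 5: W₁..W₅: k=1: 0+11230+7·40·21=17110; k=2: 1400+7030+7·5·21=9165; k=3: 1995+13209+7·17·21=17703; k=4: 5840+0+7·37·21=11279 → min 9165.
Optimal parenthesization: ((W₁W₂)((W₃W₄)W₅)) with cost 9165.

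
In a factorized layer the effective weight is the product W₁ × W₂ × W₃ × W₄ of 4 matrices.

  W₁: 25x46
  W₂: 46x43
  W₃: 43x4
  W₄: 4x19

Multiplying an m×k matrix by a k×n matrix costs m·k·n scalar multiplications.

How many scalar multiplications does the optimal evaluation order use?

14412

Adjacent pairs: W₁W₂ = 25·46·43 = 49450; W₂W₃ = 46·43·4 = 7912; W₃W₄ = 43·4·19 = 3268.
Length 3: W₁..W₃: k=1: 0+7912+25·46·4=12512; k=2: 49450+0+25·43·4=53750 → min 12512 | W₂..W₄: k=2: 0+3268+46·43·19=40850; k=3: 7912+0+46·4·19=11408 → min 11408.
Length 4: W₁..W₄: k=1: 0+11408+25·46·19=33258; k=2: 49450+3268+25·43·19=73143; k=3: 12512+0+25·4·19=14412 → min 14412.
Optimal order: ((W₁ × (W₂ × W₃)) × W₄) with cost 14412.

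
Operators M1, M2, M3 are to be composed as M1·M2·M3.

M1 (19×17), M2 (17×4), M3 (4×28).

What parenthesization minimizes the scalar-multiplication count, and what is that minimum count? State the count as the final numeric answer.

(M1·(M2·M3)): cost 10948.
((M1·M2)·M3): cost 3420.
Optimal: ((M1·M2)·M3) with cost 3420.

3420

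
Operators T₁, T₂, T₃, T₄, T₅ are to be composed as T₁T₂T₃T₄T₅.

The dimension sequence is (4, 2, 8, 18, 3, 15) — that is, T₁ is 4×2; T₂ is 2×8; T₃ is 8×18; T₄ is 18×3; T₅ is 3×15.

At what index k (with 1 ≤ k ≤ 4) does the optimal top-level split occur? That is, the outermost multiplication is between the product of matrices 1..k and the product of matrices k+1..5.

4

Adjacent pairs: T₁T₂ = 4·2·8 = 64; T₂T₃ = 2·8·18 = 288; T₃T₄ = 8·18·3 = 432; T₄T₅ = 18·3·15 = 810.
Length 3: T₁..T₃: k=1: 0+288+4·2·18=432; k=2: 64+0+4·8·18=640 → min 432 | T₂..T₄: k=2: 0+432+2·8·3=480; k=3: 288+0+2·18·3=396 → min 396 | T₃..T₅: k=3: 0+810+8·18·15=2970; k=4: 432+0+8·3·15=792 → min 792.
Length 4: T₁..T₄: k=1: 0+396+4·2·3=420; k=2: 64+432+4·8·3=592; k=3: 432+0+4·18·3=648 → min 420 | T₂..T₅: k=2: 0+792+2·8·15=1032; k=3: 288+810+2·18·15=1638; k=4: 396+0+2·3·15=486 → min 486.
Top-level splits: k=1: (T₁..T₁)·(T₂..T₅) → 0+486+4·2·15 = 606; k=2: (T₁..T₂)·(T₃..T₅) → 64+792+4·8·15 = 1336; k=3: (T₁..T₃)·(T₄..T₅) → 432+810+4·18·15 = 2322; k=4: (T₁..T₄)·(T₅..T₅) → 420+0+4·3·15 = 600.
Best split is after T₄, i.e. k = 4.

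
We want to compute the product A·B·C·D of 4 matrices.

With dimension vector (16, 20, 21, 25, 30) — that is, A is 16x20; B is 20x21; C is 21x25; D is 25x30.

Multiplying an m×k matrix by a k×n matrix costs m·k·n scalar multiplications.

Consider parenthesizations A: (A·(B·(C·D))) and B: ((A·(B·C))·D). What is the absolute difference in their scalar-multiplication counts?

7450

Order A = (A·(B·(C·D))): (C·D): 21×25 by 25×30 → 21×30, cost 21·25·30 = 15750; (B·(C·D)): 20×21 by 21×30 → 20×30, cost 20·21·30 = 12600; cumulative 28350; (A·(B·(C·D))): 16×20 by 20×30 → 16×30, cost 16·20·30 = 9600; cumulative 37950. Total 37950.
Order B = ((A·(B·C))·D): (B·C): 20×21 by 21×25 → 20×25, cost 20·21·25 = 10500; (A·(B·C)): 16×20 by 20×25 → 16×25, cost 16·20·25 = 8000; cumulative 18500; ((A·(B·C))·D): 16×25 by 25×30 → 16×30, cost 16·25·30 = 12000; cumulative 30500. Total 30500.
Difference: |37950 − 30500| = 7450.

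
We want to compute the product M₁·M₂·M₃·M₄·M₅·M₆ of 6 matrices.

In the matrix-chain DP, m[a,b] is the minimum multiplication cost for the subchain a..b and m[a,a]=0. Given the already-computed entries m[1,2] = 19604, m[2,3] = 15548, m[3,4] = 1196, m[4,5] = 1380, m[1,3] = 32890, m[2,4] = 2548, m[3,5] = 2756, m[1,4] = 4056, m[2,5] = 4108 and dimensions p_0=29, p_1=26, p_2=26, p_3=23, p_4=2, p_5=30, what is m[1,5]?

m[1,5] = min over k∈[1,4] of m[1,k]+m[k+1,5]+p_{0}·p_k·p_{5}.
k=1: 0 + 4108 + 29·26·30 = 26728; k=2: 19604 + 2756 + 29·26·30 = 44980; k=3: 32890 + 1380 + 29·23·30 = 54280; k=4: 4056 + 0 + 29·2·30 = 5796.
Minimum: 5796 at k=4.

5796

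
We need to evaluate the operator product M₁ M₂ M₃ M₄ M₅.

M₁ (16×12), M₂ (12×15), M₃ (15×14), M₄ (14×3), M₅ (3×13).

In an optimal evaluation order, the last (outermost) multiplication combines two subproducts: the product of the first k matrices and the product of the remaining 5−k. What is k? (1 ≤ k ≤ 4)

4

Adjacent pairs: M₁M₂ = 16·12·15 = 2880; M₂M₃ = 12·15·14 = 2520; M₃M₄ = 15·14·3 = 630; M₄M₅ = 14·3·13 = 546.
Length 3: M₁..M₃: k=1: 0+2520+16·12·14=5208; k=2: 2880+0+16·15·14=6240 → min 5208 | M₂..M₄: k=2: 0+630+12·15·3=1170; k=3: 2520+0+12·14·3=3024 → min 1170 | M₃..M₅: k=3: 0+546+15·14·13=3276; k=4: 630+0+15·3·13=1215 → min 1215.
Length 4: M₁..M₄: k=1: 0+1170+16·12·3=1746; k=2: 2880+630+16·15·3=4230; k=3: 5208+0+16·14·3=5880 → min 1746 | M₂..M₅: k=2: 0+1215+12·15·13=3555; k=3: 2520+546+12·14·13=5250; k=4: 1170+0+12·3·13=1638 → min 1638.
Top-level splits: k=1: (M₁..M₁)·(M₂..M₅) → 0+1638+16·12·13 = 4134; k=2: (M₁..M₂)·(M₃..M₅) → 2880+1215+16·15·13 = 7215; k=3: (M₁..M₃)·(M₄..M₅) → 5208+546+16·14·13 = 8666; k=4: (M₁..M₄)·(M₅..M₅) → 1746+0+16·3·13 = 2370.
Best split is after M₄, i.e. k = 4.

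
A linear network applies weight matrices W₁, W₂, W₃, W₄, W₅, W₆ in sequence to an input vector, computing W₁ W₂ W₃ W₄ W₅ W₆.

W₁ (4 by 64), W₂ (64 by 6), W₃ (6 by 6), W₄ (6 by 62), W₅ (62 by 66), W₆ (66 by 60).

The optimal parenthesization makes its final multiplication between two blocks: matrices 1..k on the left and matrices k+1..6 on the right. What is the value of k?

Adjacent pairs: W₁W₂ = 4·64·6 = 1536; W₂W₃ = 64·6·6 = 2304; W₃W₄ = 6·6·62 = 2232; W₄W₅ = 6·62·66 = 24552; W₅W₆ = 62·66·60 = 245520.
Length 3: W₁..W₃: k=1: 0+2304+4·64·6=3840; k=2: 1536+0+4·6·6=1680 → min 1680 | W₂..W₄: k=2: 0+2232+64·6·62=26040; k=3: 2304+0+64·6·62=26112 → min 26040 | W₃..W₅: k=3: 0+24552+6·6·66=26928; k=4: 2232+0+6·62·66=26784 → min 26784 | W₄..W₆: k=4: 0+245520+6·62·60=267840; k=5: 24552+0+6·66·60=48312 → min 48312.
Length 4: W₁..W₄: k=1: 0+26040+4·64·62=41912; k=2: 1536+2232+4·6·62=5256; k=3: 1680+0+4·6·62=3168 → min 3168 | W₂..W₅: k=2: 0+26784+64·6·66=52128; k=3: 2304+24552+64·6·66=52200; k=4: 26040+0+64·62·66=287928 → min 52128 | W₃..W₆: k=3: 0+48312+6·6·60=50472; k=4: 2232+245520+6·62·60=270072; k=5: 26784+0+6·66·60=50544 → min 50472.
Length 5: W₁..W₅: k=1: 0+52128+4·64·66=69024; k=2: 1536+26784+4·6·66=29904; k=3: 1680+24552+4·6·66=27816; k=4: 3168+0+4·62·66=19536 → min 19536 | W₂..W₆: k=2: 0+50472+64·6·60=73512; k=3: 2304+48312+64·6·60=73656; k=4: 26040+245520+64·62·60=509640; k=5: 52128+0+64·66·60=305568 → min 73512.
Top-level splits: k=1: (W₁..W₁)·(W₂..W₆) → 0+73512+4·64·60 = 88872; k=2: (W₁..W₂)·(W₃..W₆) → 1536+50472+4·6·60 = 53448; k=3: (W₁..W₃)·(W₄..W₆) → 1680+48312+4·6·60 = 51432; k=4: (W₁..W₄)·(W₅..W₆) → 3168+245520+4·62·60 = 263568; k=5: (W₁..W₅)·(W₆..W₆) → 19536+0+4·66·60 = 35376.
Best split is after W₅, i.e. k = 5.

5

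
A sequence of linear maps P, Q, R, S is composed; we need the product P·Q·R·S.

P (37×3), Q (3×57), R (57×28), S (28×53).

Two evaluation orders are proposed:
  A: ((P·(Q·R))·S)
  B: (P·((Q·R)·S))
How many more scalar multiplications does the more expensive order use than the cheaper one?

47681

Order A = ((P·(Q·R))·S): (Q·R): 3×57 by 57×28 → 3×28, cost 3·57·28 = 4788; (P·(Q·R)): 37×3 by 3×28 → 37×28, cost 37·3·28 = 3108; cumulative 7896; ((P·(Q·R))·S): 37×28 by 28×53 → 37×53, cost 37·28·53 = 54908; cumulative 62804. Total 62804.
Order B = (P·((Q·R)·S)): (Q·R): 3×57 by 57×28 → 3×28, cost 3·57·28 = 4788; ((Q·R)·S): 3×28 by 28×53 → 3×53, cost 3·28·53 = 4452; cumulative 9240; (P·((Q·R)·S)): 37×3 by 3×53 → 37×53, cost 37·3·53 = 5883; cumulative 15123. Total 15123.
Difference: |62804 − 15123| = 47681.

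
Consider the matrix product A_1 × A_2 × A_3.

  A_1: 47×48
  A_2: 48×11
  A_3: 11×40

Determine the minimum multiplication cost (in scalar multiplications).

Order (A_1 × (A_2 × A_3)): (A_2 × A_3): 48×11 by 11×40 → 48×40, cost 48·11·40 = 21120; (A_1 × (A_2 × A_3)): 47×48 by 48×40 → 47×40, cost 47·48·40 = 90240; cumulative 111360. Total 111360.
Order ((A_1 × A_2) × A_3): (A_1 × A_2): 47×48 by 48×11 → 47×11, cost 47·48·11 = 24816; ((A_1 × A_2) × A_3): 47×11 by 11×40 → 47×40, cost 47·11·40 = 20680; cumulative 45496. Total 45496.
Minimum: 45496.

45496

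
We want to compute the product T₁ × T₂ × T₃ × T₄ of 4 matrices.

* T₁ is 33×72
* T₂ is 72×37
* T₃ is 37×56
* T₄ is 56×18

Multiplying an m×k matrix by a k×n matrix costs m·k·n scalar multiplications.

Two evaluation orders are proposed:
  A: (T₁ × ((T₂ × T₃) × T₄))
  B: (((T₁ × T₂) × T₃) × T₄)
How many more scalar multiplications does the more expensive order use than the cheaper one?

74976

Order A = (T₁ × ((T₂ × T₃) × T₄)): (T₂ × T₃): 72×37 by 37×56 → 72×56, cost 72·37·56 = 149184; ((T₂ × T₃) × T₄): 72×56 by 56×18 → 72×18, cost 72·56·18 = 72576; cumulative 221760; (T₁ × ((T₂ × T₃) × T₄)): 33×72 by 72×18 → 33×18, cost 33·72·18 = 42768; cumulative 264528. Total 264528.
Order B = (((T₁ × T₂) × T₃) × T₄): (T₁ × T₂): 33×72 by 72×37 → 33×37, cost 33·72·37 = 87912; ((T₁ × T₂) × T₃): 33×37 by 37×56 → 33×56, cost 33·37·56 = 68376; cumulative 156288; (((T₁ × T₂) × T₃) × T₄): 33×56 by 56×18 → 33×18, cost 33·56·18 = 33264; cumulative 189552. Total 189552.
Difference: |264528 − 189552| = 74976.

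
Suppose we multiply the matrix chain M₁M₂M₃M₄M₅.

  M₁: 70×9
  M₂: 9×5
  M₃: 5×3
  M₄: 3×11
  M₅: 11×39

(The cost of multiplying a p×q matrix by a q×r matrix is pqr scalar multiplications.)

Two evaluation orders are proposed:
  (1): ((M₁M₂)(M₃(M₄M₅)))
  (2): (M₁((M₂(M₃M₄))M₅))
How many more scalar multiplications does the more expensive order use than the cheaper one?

10419

Order (1) = ((M₁M₂)(M₃(M₄M₅))): (M₁M₂): 70×9 by 9×5 → 70×5, cost 70·9·5 = 3150; (M₄M₅): 3×11 by 11×39 → 3×39, cost 3·11·39 = 1287; (M₃(M₄M₅)): 5×3 by 3×39 → 5×39, cost 5·3·39 = 585; cumulative 1872; ((M₁M₂)(M₃(M₄M₅))): 70×5 by 5×39 → 70×39, cost 70·5·39 = 13650; cumulative 18672. Total 18672.
Order (2) = (M₁((M₂(M₃M₄))M₅)): (M₃M₄): 5×3 by 3×11 → 5×11, cost 5·3·11 = 165; (M₂(M₃M₄)): 9×5 by 5×11 → 9×11, cost 9·5·11 = 495; cumulative 660; ((M₂(M₃M₄))M₅): 9×11 by 11×39 → 9×39, cost 9·11·39 = 3861; cumulative 4521; (M₁((M₂(M₃M₄))M₅)): 70×9 by 9×39 → 70×39, cost 70·9·39 = 24570; cumulative 29091. Total 29091.
Difference: |18672 − 29091| = 10419.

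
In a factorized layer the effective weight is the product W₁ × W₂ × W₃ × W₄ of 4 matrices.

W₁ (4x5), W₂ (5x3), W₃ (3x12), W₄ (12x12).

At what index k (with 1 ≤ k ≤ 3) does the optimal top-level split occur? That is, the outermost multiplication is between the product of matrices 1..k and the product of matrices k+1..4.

Adjacent pairs: W₁W₂ = 4·5·3 = 60; W₂W₃ = 5·3·12 = 180; W₃W₄ = 3·12·12 = 432.
Length 3: W₁..W₃: k=1: 0+180+4·5·12=420; k=2: 60+0+4·3·12=204 → min 204 | W₂..W₄: k=2: 0+432+5·3·12=612; k=3: 180+0+5·12·12=900 → min 612.
Top-level splits: k=1: (W₁..W₁)·(W₂..W₄) → 0+612+4·5·12 = 852; k=2: (W₁..W₂)·(W₃..W₄) → 60+432+4·3·12 = 636; k=3: (W₁..W₃)·(W₄..W₄) → 204+0+4·12·12 = 780.
Best split is after W₂, i.e. k = 2.

2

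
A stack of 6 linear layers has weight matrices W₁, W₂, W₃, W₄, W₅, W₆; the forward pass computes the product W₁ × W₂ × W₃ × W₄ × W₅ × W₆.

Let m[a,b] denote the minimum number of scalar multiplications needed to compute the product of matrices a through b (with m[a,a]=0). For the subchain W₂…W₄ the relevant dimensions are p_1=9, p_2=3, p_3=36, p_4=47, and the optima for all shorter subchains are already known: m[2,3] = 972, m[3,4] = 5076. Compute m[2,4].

m[2,4] = min over k∈[2,3] of m[2,k]+m[k+1,4]+p_{1}·p_k·p_{4}.
k=2: 0 + 5076 + 9·3·47 = 6345; k=3: 972 + 0 + 9·36·47 = 16200.
Minimum: 6345 at k=2.

6345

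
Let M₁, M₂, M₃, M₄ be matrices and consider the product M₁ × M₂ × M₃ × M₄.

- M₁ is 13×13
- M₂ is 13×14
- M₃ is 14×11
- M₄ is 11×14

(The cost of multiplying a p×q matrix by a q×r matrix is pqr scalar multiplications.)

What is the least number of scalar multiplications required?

Adjacent pairs: M₁M₂ = 13·13·14 = 2366; M₂M₃ = 13·14·11 = 2002; M₃M₄ = 14·11·14 = 2156.
Length 3: M₁..M₃: k=1: 0+2002+13·13·11=3861; k=2: 2366+0+13·14·11=4368 → min 3861 | M₂..M₄: k=2: 0+2156+13·14·14=4704; k=3: 2002+0+13·11·14=4004 → min 4004.
Length 4: M₁..M₄: k=1: 0+4004+13·13·14=6370; k=2: 2366+2156+13·14·14=7070; k=3: 3861+0+13·11·14=5863 → min 5863.
Optimal order: ((M₁ × (M₂ × M₃)) × M₄) with cost 5863.

5863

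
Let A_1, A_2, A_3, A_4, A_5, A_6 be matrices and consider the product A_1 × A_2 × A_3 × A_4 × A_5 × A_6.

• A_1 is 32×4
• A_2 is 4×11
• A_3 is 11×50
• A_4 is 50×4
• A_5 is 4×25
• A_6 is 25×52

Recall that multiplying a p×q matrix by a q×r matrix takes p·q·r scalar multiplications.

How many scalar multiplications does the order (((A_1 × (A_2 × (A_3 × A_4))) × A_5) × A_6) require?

(A_3 × A_4): 11×50 by 50×4 → 11×4, cost 11·50·4 = 2200
(A_2 × (A_3 × A_4)): 4×11 by 11×4 → 4×4, cost 4·11·4 = 176; cumulative 2376
(A_1 × (A_2 × (A_3 × A_4))): 32×4 by 4×4 → 32×4, cost 32·4·4 = 512; cumulative 2888
((A_1 × (A_2 × (A_3 × A_4))) × A_5): 32×4 by 4×25 → 32×25, cost 32·4·25 = 3200; cumulative 6088
(((A_1 × (A_2 × (A_3 × A_4))) × A_5) × A_6): 32×25 by 25×52 → 32×52, cost 32·25·52 = 41600; cumulative 47688
Total: 47688 scalar multiplications.

47688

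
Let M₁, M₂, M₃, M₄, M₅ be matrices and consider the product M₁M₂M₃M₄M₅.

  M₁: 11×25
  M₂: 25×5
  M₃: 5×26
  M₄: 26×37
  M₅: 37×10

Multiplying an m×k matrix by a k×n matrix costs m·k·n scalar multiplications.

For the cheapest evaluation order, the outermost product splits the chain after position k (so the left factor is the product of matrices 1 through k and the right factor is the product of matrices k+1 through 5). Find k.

Adjacent pairs: M₁M₂ = 11·25·5 = 1375; M₂M₃ = 25·5·26 = 3250; M₃M₄ = 5·26·37 = 4810; M₄M₅ = 26·37·10 = 9620.
Length 3: M₁..M₃: k=1: 0+3250+11·25·26=10400; k=2: 1375+0+11·5·26=2805 → min 2805 | M₂..M₄: k=2: 0+4810+25·5·37=9435; k=3: 3250+0+25·26·37=27300 → min 9435 | M₃..M₅: k=3: 0+9620+5·26·10=10920; k=4: 4810+0+5·37·10=6660 → min 6660.
Length 4: M₁..M₄: k=1: 0+9435+11·25·37=19610; k=2: 1375+4810+11·5·37=8220; k=3: 2805+0+11·26·37=13387 → min 8220 | M₂..M₅: k=2: 0+6660+25·5·10=7910; k=3: 3250+9620+25·26·10=19370; k=4: 9435+0+25·37·10=18685 → min 7910.
Top-level splits: k=1: (M₁..M₁)·(M₂..M₅) → 0+7910+11·25·10 = 10660; k=2: (M₁..M₂)·(M₃..M₅) → 1375+6660+11·5·10 = 8585; k=3: (M₁..M₃)·(M₄..M₅) → 2805+9620+11·26·10 = 15285; k=4: (M₁..M₄)·(M₅..M₅) → 8220+0+11·37·10 = 12290.
Best split is after M₂, i.e. k = 2.

2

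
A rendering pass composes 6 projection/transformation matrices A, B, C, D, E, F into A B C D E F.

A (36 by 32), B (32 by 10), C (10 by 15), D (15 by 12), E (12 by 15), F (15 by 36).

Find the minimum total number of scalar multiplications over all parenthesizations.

33480

Adjacent pairs: AB = 36·32·10 = 11520; BC = 32·10·15 = 4800; CD = 10·15·12 = 1800; DE = 15·12·15 = 2700; EF = 12·15·36 = 6480.
Length 3: A..C: k=1: 0+4800+36·32·15=22080; k=2: 11520+0+36·10·15=16920 → min 16920 | B..D: k=2: 0+1800+32·10·12=5640; k=3: 4800+0+32·15·12=10560 → min 5640 | C..E: k=3: 0+2700+10·15·15=4950; k=4: 1800+0+10·12·15=3600 → min 3600 | D..F: k=4: 0+6480+15·12·36=12960; k=5: 2700+0+15·15·36=10800 → min 10800.
Length 4: A..D: k=1: 0+5640+36·32·12=19464; k=2: 11520+1800+36·10·12=17640; k=3: 16920+0+36·15·12=23400 → min 17640 | B..E: k=2: 0+3600+32·10·15=8400; k=3: 4800+2700+32·15·15=14700; k=4: 5640+0+32·12·15=11400 → min 8400 | C..F: k=3: 0+10800+10·15·36=16200; k=4: 1800+6480+10·12·36=12600; k=5: 3600+0+10·15·36=9000 → min 9000.
Length 5: A..E: k=1: 0+8400+36·32·15=25680; k=2: 11520+3600+36·10·15=20520; k=3: 16920+2700+36·15·15=27720; k=4: 17640+0+36·12·15=24120 → min 20520 | B..F: k=2: 0+9000+32·10·36=20520; k=3: 4800+10800+32·15·36=32880; k=4: 5640+6480+32·12·36=25944; k=5: 8400+0+32·15·36=25680 → min 20520.
Length 6: A..F: k=1: 0+20520+36·32·36=61992; k=2: 11520+9000+36·10·36=33480; k=3: 16920+10800+36·15·36=47160; k=4: 17640+6480+36·12·36=39672; k=5: 20520+0+36·15·36=39960 → min 33480.
Optimal order: ((A B) (((C D) E) F)) with cost 33480.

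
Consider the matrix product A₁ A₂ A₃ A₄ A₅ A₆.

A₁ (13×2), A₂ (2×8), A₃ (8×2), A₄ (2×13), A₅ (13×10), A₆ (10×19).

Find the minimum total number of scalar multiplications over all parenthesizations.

1206

Adjacent pairs: A₁A₂ = 13·2·8 = 208; A₂A₃ = 2·8·2 = 32; A₃A₄ = 8·2·13 = 208; A₄A₅ = 2·13·10 = 260; A₅A₆ = 13·10·19 = 2470.
Length 3: A₁..A₃: k=1: 0+32+13·2·2=84; k=2: 208+0+13·8·2=416 → min 84 | A₂..A₄: k=2: 0+208+2·8·13=416; k=3: 32+0+2·2·13=84 → min 84 | A₃..A₅: k=3: 0+260+8·2·10=420; k=4: 208+0+8·13·10=1248 → min 420 | A₄..A₆: k=4: 0+2470+2·13·19=2964; k=5: 260+0+2·10·19=640 → min 640.
Length 4: A₁..A₄: k=1: 0+84+13·2·13=422; k=2: 208+208+13·8·13=1768; k=3: 84+0+13·2·13=422 → min 422 | A₂..A₅: k=2: 0+420+2·8·10=580; k=3: 32+260+2·2·10=332; k=4: 84+0+2·13·10=344 → min 332 | A₃..A₆: k=3: 0+640+8·2·19=944; k=4: 208+2470+8·13·19=4654; k=5: 420+0+8·10·19=1940 → min 944.
Length 5: A₁..A₅: k=1: 0+332+13·2·10=592; k=2: 208+420+13·8·10=1668; k=3: 84+260+13·2·10=604; k=4: 422+0+13·13·10=2112 → min 592 | A₂..A₆: k=2: 0+944+2·8·19=1248; k=3: 32+640+2·2·19=748; k=4: 84+2470+2·13·19=3048; k=5: 332+0+2·10·19=712 → min 712.
Length 6: A₁..A₆: k=1: 0+712+13·2·19=1206; k=2: 208+944+13·8·19=3128; k=3: 84+640+13·2·19=1218; k=4: 422+2470+13·13·19=6103; k=5: 592+0+13·10·19=3062 → min 1206.
Optimal order: (A₁ (((A₂ A₃) (A₄ A₅)) A₆)) with cost 1206.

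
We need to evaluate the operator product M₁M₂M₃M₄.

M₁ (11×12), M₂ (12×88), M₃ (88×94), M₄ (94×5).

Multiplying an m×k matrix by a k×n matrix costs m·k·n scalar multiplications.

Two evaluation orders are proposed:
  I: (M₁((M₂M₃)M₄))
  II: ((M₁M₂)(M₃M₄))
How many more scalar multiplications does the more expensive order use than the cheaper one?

Order I = (M₁((M₂M₃)M₄)): (M₂M₃): 12×88 by 88×94 → 12×94, cost 12·88·94 = 99264; ((M₂M₃)M₄): 12×94 by 94×5 → 12×5, cost 12·94·5 = 5640; cumulative 104904; (M₁((M₂M₃)M₄)): 11×12 by 12×5 → 11×5, cost 11·12·5 = 660; cumulative 105564. Total 105564.
Order II = ((M₁M₂)(M₃M₄)): (M₁M₂): 11×12 by 12×88 → 11×88, cost 11·12·88 = 11616; (M₃M₄): 88×94 by 94×5 → 88×5, cost 88·94·5 = 41360; ((M₁M₂)(M₃M₄)): 11×88 by 88×5 → 11×5, cost 11·88·5 = 4840; cumulative 57816. Total 57816.
Difference: |105564 − 57816| = 47748.

47748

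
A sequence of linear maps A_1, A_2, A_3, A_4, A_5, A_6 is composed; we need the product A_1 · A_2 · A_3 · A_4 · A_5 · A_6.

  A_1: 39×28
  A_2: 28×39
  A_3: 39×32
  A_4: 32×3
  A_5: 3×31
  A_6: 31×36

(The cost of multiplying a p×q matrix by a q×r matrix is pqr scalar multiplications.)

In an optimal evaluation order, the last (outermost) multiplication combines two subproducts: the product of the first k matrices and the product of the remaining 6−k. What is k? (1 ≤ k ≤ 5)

Adjacent pairs: A_1A_2 = 39·28·39 = 42588; A_2A_3 = 28·39·32 = 34944; A_3A_4 = 39·32·3 = 3744; A_4A_5 = 32·3·31 = 2976; A_5A_6 = 3·31·36 = 3348.
Length 3: A_1..A_3: k=1: 0+34944+39·28·32=69888; k=2: 42588+0+39·39·32=91260 → min 69888 | A_2..A_4: k=2: 0+3744+28·39·3=7020; k=3: 34944+0+28·32·3=37632 → min 7020 | A_3..A_5: k=3: 0+2976+39·32·31=41664; k=4: 3744+0+39·3·31=7371 → min 7371 | A_4..A_6: k=4: 0+3348+32·3·36=6804; k=5: 2976+0+32·31·36=38688 → min 6804.
Length 4: A_1..A_4: k=1: 0+7020+39·28·3=10296; k=2: 42588+3744+39·39·3=50895; k=3: 69888+0+39·32·3=73632 → min 10296 | A_2..A_5: k=2: 0+7371+28·39·31=41223; k=3: 34944+2976+28·32·31=65696; k=4: 7020+0+28·3·31=9624 → min 9624 | A_3..A_6: k=3: 0+6804+39·32·36=51732; k=4: 3744+3348+39·3·36=11304; k=5: 7371+0+39·31·36=50895 → min 11304.
Length 5: A_1..A_5: k=1: 0+9624+39·28·31=43476; k=2: 42588+7371+39·39·31=97110; k=3: 69888+2976+39·32·31=111552; k=4: 10296+0+39·3·31=13923 → min 13923 | A_2..A_6: k=2: 0+11304+28·39·36=50616; k=3: 34944+6804+28·32·36=74004; k=4: 7020+3348+28·3·36=13392; k=5: 9624+0+28·31·36=40872 → min 13392.
Top-level splits: k=1: (A_1..A_1)·(A_2..A_6) → 0+13392+39·28·36 = 52704; k=2: (A_1..A_2)·(A_3..A_6) → 42588+11304+39·39·36 = 108648; k=3: (A_1..A_3)·(A_4..A_6) → 69888+6804+39·32·36 = 121620; k=4: (A_1..A_4)·(A_5..A_6) → 10296+3348+39·3·36 = 17856; k=5: (A_1..A_5)·(A_6..A_6) → 13923+0+39·31·36 = 57447.
Best split is after A_4, i.e. k = 4.

4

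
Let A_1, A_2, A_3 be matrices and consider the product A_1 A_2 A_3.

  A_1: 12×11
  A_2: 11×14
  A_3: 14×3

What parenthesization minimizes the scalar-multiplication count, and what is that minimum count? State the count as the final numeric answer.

(A_1 (A_2 A_3)): cost 858.
((A_1 A_2) A_3): cost 2352.
Optimal: (A_1 (A_2 A_3)) with cost 858.

858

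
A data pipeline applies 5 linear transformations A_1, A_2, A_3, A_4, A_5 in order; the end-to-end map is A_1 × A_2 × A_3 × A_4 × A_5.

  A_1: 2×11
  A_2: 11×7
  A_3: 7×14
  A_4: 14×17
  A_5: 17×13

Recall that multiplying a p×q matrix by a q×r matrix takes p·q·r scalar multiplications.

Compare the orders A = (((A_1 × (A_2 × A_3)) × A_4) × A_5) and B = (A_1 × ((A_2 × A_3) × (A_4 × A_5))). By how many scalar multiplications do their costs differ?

4156

Order A = (((A_1 × (A_2 × A_3)) × A_4) × A_5): (A_2 × A_3): 11×7 by 7×14 → 11×14, cost 11·7·14 = 1078; (A_1 × (A_2 × A_3)): 2×11 by 11×14 → 2×14, cost 2·11·14 = 308; cumulative 1386; ((A_1 × (A_2 × A_3)) × A_4): 2×14 by 14×17 → 2×17, cost 2·14·17 = 476; cumulative 1862; (((A_1 × (A_2 × A_3)) × A_4) × A_5): 2×17 by 17×13 → 2×13, cost 2·17·13 = 442; cumulative 2304. Total 2304.
Order B = (A_1 × ((A_2 × A_3) × (A_4 × A_5))): (A_2 × A_3): 11×7 by 7×14 → 11×14, cost 11·7·14 = 1078; (A_4 × A_5): 14×17 by 17×13 → 14×13, cost 14·17·13 = 3094; ((A_2 × A_3) × (A_4 × A_5)): 11×14 by 14×13 → 11×13, cost 11·14·13 = 2002; cumulative 6174; (A_1 × ((A_2 × A_3) × (A_4 × A_5))): 2×11 by 11×13 → 2×13, cost 2·11·13 = 286; cumulative 6460. Total 6460.
Difference: |2304 − 6460| = 4156.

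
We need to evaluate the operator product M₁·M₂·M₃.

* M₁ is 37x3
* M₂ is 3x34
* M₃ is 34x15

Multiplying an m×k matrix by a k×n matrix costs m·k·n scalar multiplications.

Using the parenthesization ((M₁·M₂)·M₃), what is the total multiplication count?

22644

(M₁·M₂): 37×3 by 3×34 → 37×34, cost 37·3·34 = 3774
((M₁·M₂)·M₃): 37×34 by 34×15 → 37×15, cost 37·34·15 = 18870; cumulative 22644
Total: 22644 scalar multiplications.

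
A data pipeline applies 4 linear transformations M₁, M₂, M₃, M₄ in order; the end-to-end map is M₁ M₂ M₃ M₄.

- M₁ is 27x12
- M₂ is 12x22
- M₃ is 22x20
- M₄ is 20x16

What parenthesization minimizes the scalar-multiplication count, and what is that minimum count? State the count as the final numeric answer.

Adjacent pairs: M₁M₂ = 27·12·22 = 7128; M₂M₃ = 12·22·20 = 5280; M₃M₄ = 22·20·16 = 7040.
Length 3: M₁..M₃: k=1: 0+5280+27·12·20=11760; k=2: 7128+0+27·22·20=19008 → min 11760 | M₂..M₄: k=2: 0+7040+12·22·16=11264; k=3: 5280+0+12·20·16=9120 → min 9120.
Length 4: M₁..M₄: k=1: 0+9120+27·12·16=14304; k=2: 7128+7040+27·22·16=23672; k=3: 11760+0+27·20·16=20400 → min 14304.
Optimal parenthesization: (M₁ ((M₂ M₃) M₄)) with cost 14304.

14304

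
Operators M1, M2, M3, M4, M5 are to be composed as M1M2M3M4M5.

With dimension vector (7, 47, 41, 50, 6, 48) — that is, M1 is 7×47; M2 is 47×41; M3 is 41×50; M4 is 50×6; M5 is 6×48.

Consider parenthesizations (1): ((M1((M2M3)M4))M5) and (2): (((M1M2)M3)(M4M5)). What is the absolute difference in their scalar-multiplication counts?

55401

Order (1) = ((M1((M2M3)M4))M5): (M2M3): 47×41 by 41×50 → 47×50, cost 47·41·50 = 96350; ((M2M3)M4): 47×50 by 50×6 → 47×6, cost 47·50·6 = 14100; cumulative 110450; (M1((M2M3)M4)): 7×47 by 47×6 → 7×6, cost 7·47·6 = 1974; cumulative 112424; ((M1((M2M3)M4))M5): 7×6 by 6×48 → 7×48, cost 7·6·48 = 2016; cumulative 114440. Total 114440.
Order (2) = (((M1M2)M3)(M4M5)): (M1M2): 7×47 by 47×41 → 7×41, cost 7·47·41 = 13489; ((M1M2)M3): 7×41 by 41×50 → 7×50, cost 7·41·50 = 14350; cumulative 27839; (M4M5): 50×6 by 6×48 → 50×48, cost 50·6·48 = 14400; (((M1M2)M3)(M4M5)): 7×50 by 50×48 → 7×48, cost 7·50·48 = 16800; cumulative 59039. Total 59039.
Difference: |114440 − 59039| = 55401.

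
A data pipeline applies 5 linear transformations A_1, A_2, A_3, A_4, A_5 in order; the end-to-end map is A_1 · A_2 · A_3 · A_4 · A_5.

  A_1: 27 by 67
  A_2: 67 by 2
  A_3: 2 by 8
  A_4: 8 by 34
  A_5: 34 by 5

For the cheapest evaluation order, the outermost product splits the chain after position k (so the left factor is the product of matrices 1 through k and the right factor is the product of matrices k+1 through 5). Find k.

Adjacent pairs: A_1A_2 = 27·67·2 = 3618; A_2A_3 = 67·2·8 = 1072; A_3A_4 = 2·8·34 = 544; A_4A_5 = 8·34·5 = 1360.
Length 3: A_1..A_3: k=1: 0+1072+27·67·8=15544; k=2: 3618+0+27·2·8=4050 → min 4050 | A_2..A_4: k=2: 0+544+67·2·34=5100; k=3: 1072+0+67·8·34=19296 → min 5100 | A_3..A_5: k=3: 0+1360+2·8·5=1440; k=4: 544+0+2·34·5=884 → min 884.
Length 4: A_1..A_4: k=1: 0+5100+27·67·34=66606; k=2: 3618+544+27·2·34=5998; k=3: 4050+0+27·8·34=11394 → min 5998 | A_2..A_5: k=2: 0+884+67·2·5=1554; k=3: 1072+1360+67·8·5=5112; k=4: 5100+0+67·34·5=16490 → min 1554.
Top-level splits: k=1: (A_1..A_1)·(A_2..A_5) → 0+1554+27·67·5 = 10599; k=2: (A_1..A_2)·(A_3..A_5) → 3618+884+27·2·5 = 4772; k=3: (A_1..A_3)·(A_4..A_5) → 4050+1360+27·8·5 = 6490; k=4: (A_1..A_4)·(A_5..A_5) → 5998+0+27·34·5 = 10588.
Best split is after A_2, i.e. k = 2.

2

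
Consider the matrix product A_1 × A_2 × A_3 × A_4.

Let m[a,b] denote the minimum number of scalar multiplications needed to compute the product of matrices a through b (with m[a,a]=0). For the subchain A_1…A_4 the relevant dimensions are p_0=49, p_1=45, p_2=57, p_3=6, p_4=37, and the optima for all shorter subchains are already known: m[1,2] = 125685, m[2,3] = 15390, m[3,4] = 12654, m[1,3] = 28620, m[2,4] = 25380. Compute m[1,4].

39498

m[1,4] = min over k∈[1,3] of m[1,k]+m[k+1,4]+p_{0}·p_k·p_{4}.
k=1: 0 + 25380 + 49·45·37 = 106965; k=2: 125685 + 12654 + 49·57·37 = 241680; k=3: 28620 + 0 + 49·6·37 = 39498.
Minimum: 39498 at k=3.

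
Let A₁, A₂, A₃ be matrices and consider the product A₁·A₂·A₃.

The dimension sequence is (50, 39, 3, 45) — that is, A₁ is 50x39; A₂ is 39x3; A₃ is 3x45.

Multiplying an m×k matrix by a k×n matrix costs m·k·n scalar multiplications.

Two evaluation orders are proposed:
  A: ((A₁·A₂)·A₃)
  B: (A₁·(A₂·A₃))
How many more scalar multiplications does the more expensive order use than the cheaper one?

Order A = ((A₁·A₂)·A₃): (A₁·A₂): 50×39 by 39×3 → 50×3, cost 50·39·3 = 5850; ((A₁·A₂)·A₃): 50×3 by 3×45 → 50×45, cost 50·3·45 = 6750; cumulative 12600. Total 12600.
Order B = (A₁·(A₂·A₃)): (A₂·A₃): 39×3 by 3×45 → 39×45, cost 39·3·45 = 5265; (A₁·(A₂·A₃)): 50×39 by 39×45 → 50×45, cost 50·39·45 = 87750; cumulative 93015. Total 93015.
Difference: |12600 − 93015| = 80415.

80415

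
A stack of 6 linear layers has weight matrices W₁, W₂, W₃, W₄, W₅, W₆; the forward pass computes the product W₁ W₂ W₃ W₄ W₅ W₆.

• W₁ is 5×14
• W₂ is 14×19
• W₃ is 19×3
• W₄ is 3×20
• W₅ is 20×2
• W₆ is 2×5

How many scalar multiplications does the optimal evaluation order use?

956

Adjacent pairs: W₁W₂ = 5·14·19 = 1330; W₂W₃ = 14·19·3 = 798; W₃W₄ = 19·3·20 = 1140; W₄W₅ = 3·20·2 = 120; W₅W₆ = 20·2·5 = 200.
Length 3: W₁..W₃: k=1: 0+798+5·14·3=1008; k=2: 1330+0+5·19·3=1615 → min 1008 | W₂..W₄: k=2: 0+1140+14·19·20=6460; k=3: 798+0+14·3·20=1638 → min 1638 | W₃..W₅: k=3: 0+120+19·3·2=234; k=4: 1140+0+19·20·2=1900 → min 234 | W₄..W₆: k=4: 0+200+3·20·5=500; k=5: 120+0+3·2·5=150 → min 150.
Length 4: W₁..W₄: k=1: 0+1638+5·14·20=3038; k=2: 1330+1140+5·19·20=4370; k=3: 1008+0+5·3·20=1308 → min 1308 | W₂..W₅: k=2: 0+234+14·19·2=766; k=3: 798+120+14·3·2=1002; k=4: 1638+0+14·20·2=2198 → min 766 | W₃..W₆: k=3: 0+150+19·3·5=435; k=4: 1140+200+19·20·5=3240; k=5: 234+0+19·2·5=424 → min 424.
Length 5: W₁..W₅: k=1: 0+766+5·14·2=906; k=2: 1330+234+5·19·2=1754; k=3: 1008+120+5·3·2=1158; k=4: 1308+0+5·20·2=1508 → min 906 | W₂..W₆: k=2: 0+424+14·19·5=1754; k=3: 798+150+14·3·5=1158; k=4: 1638+200+14·20·5=3238; k=5: 766+0+14·2·5=906 → min 906.
Length 6: W₁..W₆: k=1: 0+906+5·14·5=1256; k=2: 1330+424+5·19·5=2229; k=3: 1008+150+5·3·5=1233; k=4: 1308+200+5·20·5=2008; k=5: 906+0+5·2·5=956 → min 956.
Optimal order: ((W₁ (W₂ (W₃ (W₄ W₅)))) W₆) with cost 956.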